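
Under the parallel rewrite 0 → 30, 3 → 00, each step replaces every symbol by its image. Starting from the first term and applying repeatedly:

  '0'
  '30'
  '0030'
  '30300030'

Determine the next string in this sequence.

Expanding 30300030: 3→00, 0→30, 3→00, 0→30, 0→30, 0→30, 3→00, 0→30. Concatenated: 00 30 00 30 30 30 00 30.

0030003030300030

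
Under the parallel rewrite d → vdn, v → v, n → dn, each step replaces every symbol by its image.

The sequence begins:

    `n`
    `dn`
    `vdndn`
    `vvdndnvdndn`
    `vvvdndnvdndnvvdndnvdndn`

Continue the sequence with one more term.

φ(vvvdndnvdndnvvdndnvdndn) expands symbol-by-symbol to v v v vdn dn vdn dn v vdn dn vdn dn v v vdn dn vdn dn v vdn dn vdn dn; joining the 23 pieces gives the next term.

vvvvdndnvdndnvvdndnvdndnvvvdndnvdndnvvdndnvdndn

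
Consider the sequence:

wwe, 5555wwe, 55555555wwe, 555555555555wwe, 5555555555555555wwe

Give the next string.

Every step adds 5555 at the front: s(k+1) = 5555·s(k).
Applying this once more to 5555555555555555wwe:

55555555555555555555wwe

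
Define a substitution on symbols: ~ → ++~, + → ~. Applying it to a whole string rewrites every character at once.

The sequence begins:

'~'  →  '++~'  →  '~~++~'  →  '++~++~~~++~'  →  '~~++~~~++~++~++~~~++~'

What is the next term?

Rewriting the 21 symbols of ~~++~~~++~++~++~~~++~ one by one yields ++~ ++~ ~ ~ ++~ ++~ ++~ ~ ~ ++~ ~ ~ ++~ ~ ~ ++~ ++~ ++~ ~ ~ ++~; concatenated:

++~++~~~++~++~++~~~++~~~++~~~++~++~++~~~++~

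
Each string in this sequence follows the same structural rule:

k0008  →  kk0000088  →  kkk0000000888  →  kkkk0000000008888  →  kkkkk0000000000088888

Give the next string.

The n-th term is n k's then 2n+1 0's then n 8's (n = 1, 2, …).
At n = 6 the blocks have lengths 6, 13, 6.

kkkkkk0000000000000888888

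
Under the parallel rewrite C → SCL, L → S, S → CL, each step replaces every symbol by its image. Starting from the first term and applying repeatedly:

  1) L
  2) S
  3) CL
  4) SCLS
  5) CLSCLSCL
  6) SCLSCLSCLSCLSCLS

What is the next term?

CLSCLSCLSCLSCLSCLSCLSCLSCLSCLSCL

Replace each of the 16 characters of SCLSCLSCLSCLSCLS in place — CL SCL S CL SCL S CL SCL S CL SCL S CL SCL S CL — and concatenate.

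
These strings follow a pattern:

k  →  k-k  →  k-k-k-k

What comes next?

Every step duplicates the string with '-' between the halves.
So the next term is two copies of k-k-k-k with '-' between the halves.

k-k-k-k-k-k-k-k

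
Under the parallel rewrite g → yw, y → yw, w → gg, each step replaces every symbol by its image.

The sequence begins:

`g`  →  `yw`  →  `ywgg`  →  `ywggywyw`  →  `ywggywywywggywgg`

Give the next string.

Applying the rule to each of the 16 symbols of ywggywywywggywgg gives the pieces yw gg yw yw yw gg yw gg yw gg yw yw yw gg yw yw, which concatenate to the answer.

ywggywywywggywggywggywywywggywyw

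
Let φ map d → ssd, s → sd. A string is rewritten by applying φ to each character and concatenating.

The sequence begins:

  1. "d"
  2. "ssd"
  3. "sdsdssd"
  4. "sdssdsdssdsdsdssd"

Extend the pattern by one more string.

sdssdsdsdssdsdssdsdsdssdsdssdsdssdsdsdssd

Applying the rule to each of the 17 symbols of sdssdsdssdsdsdssd gives the pieces sd ssd sd sd ssd sd ssd sd sd ssd sd ssd sd ssd sd sd ssd, which concatenate to the answer.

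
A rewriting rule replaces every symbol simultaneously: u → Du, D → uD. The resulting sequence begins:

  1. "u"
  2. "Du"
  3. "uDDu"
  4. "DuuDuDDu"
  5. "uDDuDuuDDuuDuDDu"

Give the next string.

φ(uDDuDuuDDuuDuDDu) expands symbol-by-symbol to Du uD uD Du uD Du Du uD uD Du Du uD Du uD uD Du; joining the 16 pieces gives the next term.

DuuDuDDuuDDuDuuDuDDuDuuDDuuDuDDu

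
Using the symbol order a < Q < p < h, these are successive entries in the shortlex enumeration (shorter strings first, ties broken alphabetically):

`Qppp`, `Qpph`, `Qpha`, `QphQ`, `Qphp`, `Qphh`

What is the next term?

Find the rightmost character of Qphh below h, bump it to the next letter, and reset everything to its right to a.

Qhaa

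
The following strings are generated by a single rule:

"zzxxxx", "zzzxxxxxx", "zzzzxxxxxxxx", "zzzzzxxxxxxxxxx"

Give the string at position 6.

zzzzzzzxxxxxxxxxxxxxx

Term n consists of n z's, followed by 2n x's, where the shown terms are n = 2, 3, 4, 5.
At n = 7 the blocks have lengths 7, 14.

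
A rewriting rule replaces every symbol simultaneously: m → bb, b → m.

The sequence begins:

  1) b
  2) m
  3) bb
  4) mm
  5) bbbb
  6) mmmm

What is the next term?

Rewriting each symbol of mmmm: m→bb, m→bb, m→bb, m→bb, which concatenates to bb bb bb bb.

bbbbbbbb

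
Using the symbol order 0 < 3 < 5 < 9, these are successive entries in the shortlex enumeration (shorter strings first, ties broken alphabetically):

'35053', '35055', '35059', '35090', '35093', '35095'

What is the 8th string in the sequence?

35300

Continuing the enumeration 2 steps past 35095: 35095 → 35099 → (answer).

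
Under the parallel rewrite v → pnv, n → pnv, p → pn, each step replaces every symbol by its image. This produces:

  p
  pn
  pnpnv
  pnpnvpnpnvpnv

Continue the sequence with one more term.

Applying the rule to each of the 13 symbols of pnpnvpnpnvpnv gives the pieces pn pnv pn pnv pnv pn pnv pn pnv pnv pn pnv pnv, which concatenate to the answer.

pnpnvpnpnvpnvpnpnvpnpnvpnvpnpnvpnv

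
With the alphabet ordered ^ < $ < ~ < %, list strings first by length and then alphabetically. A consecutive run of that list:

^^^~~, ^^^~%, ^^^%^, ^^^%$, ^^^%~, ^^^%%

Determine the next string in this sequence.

The successor of ^^^%% increments the rightmost position that isn't already % and resets every position after it to ^.

^^$^^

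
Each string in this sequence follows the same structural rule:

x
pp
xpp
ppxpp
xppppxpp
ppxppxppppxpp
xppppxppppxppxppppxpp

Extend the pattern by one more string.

This is a Fibonacci-style word recurrence s(k) = s(k−2)·s(k−1): e.g. x·pp = xpp.
The next term joins ppxppxppppxpp and xppppxppppxppxppppxpp.

ppxppxppppxppxppppxppppxppxppppxpp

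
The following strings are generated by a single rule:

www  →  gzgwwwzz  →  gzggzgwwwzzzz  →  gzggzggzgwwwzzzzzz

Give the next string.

gzggzggzggzgwwwzzzzzzzz

s(k+1) = gzg·s(k)·zz, so each term gains gzg as a prefix and zz as a suffix.
One more step from gzggzggzgwwwzzzzzz gives the answer.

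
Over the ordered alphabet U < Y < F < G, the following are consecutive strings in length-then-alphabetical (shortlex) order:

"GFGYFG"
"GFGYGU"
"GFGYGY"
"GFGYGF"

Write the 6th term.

GFGFUU

Continuing the enumeration 2 steps past GFGYGF: GFGYGF → GFGYGG → (answer).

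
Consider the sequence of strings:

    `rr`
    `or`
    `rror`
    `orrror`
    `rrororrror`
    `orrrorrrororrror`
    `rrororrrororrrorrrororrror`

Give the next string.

orrrorrrororrrorrrororrrororrrorrrororrror

Each term (from the third on) is the two preceding terms concatenated in order: term 3 = rr·or = rror.
Continuing: orrrorrrororrror · rrororrrororrrorrrororrror gives term 8.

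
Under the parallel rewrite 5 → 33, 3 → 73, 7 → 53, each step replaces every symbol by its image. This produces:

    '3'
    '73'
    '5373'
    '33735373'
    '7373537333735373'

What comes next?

Rewriting the 16 symbols of 7373537333735373 one by one yields 53 73 53 73 33 73 53 73 73 73 53 73 33 73 53 73; concatenated:

53735373337353737373537333735373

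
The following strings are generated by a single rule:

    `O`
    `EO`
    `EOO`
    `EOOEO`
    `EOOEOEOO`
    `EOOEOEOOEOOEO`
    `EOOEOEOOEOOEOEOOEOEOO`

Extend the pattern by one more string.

EOOEOEOOEOOEOEOOEOEOOEOOEOEOOEOOEO

This is a Fibonacci-style word recurrence s(k) = s(k−1)·s(k−2): e.g. EO·O = EOO.
Continuing: EOOEOEOOEOOEOEOOEOEOO · EOOEOEOOEOOEO gives term 8.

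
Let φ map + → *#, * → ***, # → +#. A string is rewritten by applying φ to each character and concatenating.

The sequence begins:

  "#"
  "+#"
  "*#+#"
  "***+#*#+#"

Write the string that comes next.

**********#+#***+#*#+#

Rewriting each symbol of ***+#*#+#: *→***, *→***, *→***, +→*#, #→+#, *→***, #→+#, +→*#, #→+#, which concatenates to *** *** *** *# +# *** +# *# +#.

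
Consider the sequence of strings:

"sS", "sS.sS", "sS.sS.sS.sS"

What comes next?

Every step duplicates the string with '.' between the halves.
So the next term is two copies of sS.sS.sS.sS with '.' between the halves.

sS.sS.sS.sS.sS.sS.sS.sS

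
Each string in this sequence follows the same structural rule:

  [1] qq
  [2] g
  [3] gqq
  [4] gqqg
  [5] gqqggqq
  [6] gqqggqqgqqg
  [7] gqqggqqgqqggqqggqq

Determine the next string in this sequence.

From term 3 onward, concatenate the last term with the second-to-last: g·qq = gqq, gqq·g = gqqg, …
Continuing: gqqggqqgqqggqqggqq · gqqggqqgqqg gives term 8.

gqqggqqgqqggqqggqqgqqggqqgqqg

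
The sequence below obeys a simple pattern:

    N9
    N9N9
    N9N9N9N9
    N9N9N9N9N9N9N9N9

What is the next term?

s(k+1) = s(k)·s(k) — each term doubles the last.
One more doubling of N9N9N9N9N9N9N9N9 gives the answer.

N9N9N9N9N9N9N9N9N9N9N9N9N9N9N9N9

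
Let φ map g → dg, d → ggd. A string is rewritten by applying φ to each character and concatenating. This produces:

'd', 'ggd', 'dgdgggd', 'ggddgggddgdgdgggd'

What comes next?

Applying the rule to each of the 17 symbols of ggddgggddgdgdgggd gives the pieces dg dg ggd ggd dg dg dg ggd ggd dg ggd dg ggd dg dg dg ggd, which concatenate to the answer.

dgdgggdggddgdgdgggdggddgggddgggddgdgdgggd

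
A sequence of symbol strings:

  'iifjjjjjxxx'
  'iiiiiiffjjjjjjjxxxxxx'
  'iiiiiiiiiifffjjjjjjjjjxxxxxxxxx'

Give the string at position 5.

Each string has the form i^{4n-2} f^{n} j^{2n+3} x^{3n} (n = 1, 2, …).
At n = 5 the blocks have lengths 18, 5, 13, 15.

iiiiiiiiiiiiiiiiiifffffjjjjjjjjjjjjjxxxxxxxxxxxxxxx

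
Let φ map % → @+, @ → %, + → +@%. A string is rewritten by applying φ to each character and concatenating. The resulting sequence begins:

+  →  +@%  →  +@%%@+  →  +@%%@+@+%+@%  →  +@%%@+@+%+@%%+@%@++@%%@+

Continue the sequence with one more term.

Rewriting the 24 symbols of +@%%@+@+%+@%%+@%@++@%%@+ one by one yields +@% % @+ @+ % +@% % +@% @+ +@% % @+ @+ +@% % @+ % +@% +@% % @+ @+ % +@%; concatenated:

+@%%@+@+%+@%%+@%@++@%%@+@++@%%@+%+@%+@%%@+@+%+@%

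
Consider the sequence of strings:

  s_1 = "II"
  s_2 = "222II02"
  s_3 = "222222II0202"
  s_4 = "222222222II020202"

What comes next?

s(k+1) = 222·s(k)·02, so each term gains 222 as a prefix and 02 as a suffix.
One more step from 222222222II020202 gives the answer.

222222222222II02020202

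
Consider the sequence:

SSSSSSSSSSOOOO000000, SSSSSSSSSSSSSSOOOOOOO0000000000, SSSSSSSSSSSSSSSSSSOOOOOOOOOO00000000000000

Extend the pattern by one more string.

Reading off run lengths: S runs 10, 14, 18; O runs 4, 7, 10; 0 runs 6, 10, 14 — each is linear in n, where the shown terms are n = 2, 3, 4.
Setting n = 5 gives 22, 13, 18 characters in each block.

SSSSSSSSSSSSSSSSSSSSSSOOOOOOOOOOOOO000000000000000000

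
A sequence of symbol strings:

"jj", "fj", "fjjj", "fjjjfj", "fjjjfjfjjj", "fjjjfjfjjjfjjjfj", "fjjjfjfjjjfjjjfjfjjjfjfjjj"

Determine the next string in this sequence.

fjjjfjfjjjfjjjfjfjjjfjfjjjfjjjfjfjjjfjjjfj

This is a Fibonacci-style word recurrence s(k) = s(k−1)·s(k−2): e.g. fj·jj = fjjj.
So term 8 is fjjjfjfjjjfjjjfjfjjjfjfjjj·fjjjfjfjjjfjjjfj.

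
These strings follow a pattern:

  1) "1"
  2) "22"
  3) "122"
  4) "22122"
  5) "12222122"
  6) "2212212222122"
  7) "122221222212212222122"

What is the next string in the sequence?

2212212222122122221222212212222122

This is a Fibonacci-style word recurrence s(k) = s(k−2)·s(k−1): e.g. 1·22 = 122.
Continuing: 2212212222122 · 122221222212212222122 gives term 8.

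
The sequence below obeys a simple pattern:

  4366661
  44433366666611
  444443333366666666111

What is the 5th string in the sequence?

Term n consists of 2n-1 4's, followed by 2n-1 3's, followed by 2n+2 6's, followed by n 1's (n = 1, 2, …).
Setting n = 5 gives 9, 9, 12, 5 characters in each block.

44444444433333333366666666666611111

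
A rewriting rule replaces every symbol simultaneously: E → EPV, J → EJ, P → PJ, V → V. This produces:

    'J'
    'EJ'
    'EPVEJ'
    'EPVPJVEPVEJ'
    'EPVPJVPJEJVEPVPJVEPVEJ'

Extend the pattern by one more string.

φ(EPVPJVPJEJVEPVPJVEPVEJ) expands symbol-by-symbol to EPV PJ V PJ EJ V PJ EJ EPV EJ V EPV PJ V PJ EJ V EPV PJ V EPV EJ; joining the 22 pieces gives the next term.

EPVPJVPJEJVPJEJEPVEJVEPVPJVPJEJVEPVPJVEPVEJ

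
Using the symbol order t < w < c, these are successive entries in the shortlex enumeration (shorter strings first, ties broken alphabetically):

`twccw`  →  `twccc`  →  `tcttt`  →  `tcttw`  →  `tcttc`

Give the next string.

Treat tcttc as a base-3 numeral over the given alphabet and add one, carrying through any trailing c's.

tctwt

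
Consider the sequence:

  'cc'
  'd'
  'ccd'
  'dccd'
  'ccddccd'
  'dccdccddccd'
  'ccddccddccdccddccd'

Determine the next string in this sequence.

dccdccddccdccddccddccdccddccd

From term 3 onward, concatenate the second-to-last term with the last: cc·d = ccd, d·ccd = dccd, …
Continuing: dccdccddccd · ccddccddccdccddccd gives term 8.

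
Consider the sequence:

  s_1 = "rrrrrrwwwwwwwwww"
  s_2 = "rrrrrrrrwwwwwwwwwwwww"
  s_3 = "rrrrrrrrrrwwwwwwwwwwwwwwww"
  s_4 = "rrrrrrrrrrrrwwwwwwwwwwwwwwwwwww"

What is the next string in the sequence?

The n-th term is 2n r's then 3n+1 w's, where the shown terms are n = 3, 4, 5, 6.
Setting n = 7 gives 14, 22 characters in each block.

rrrrrrrrrrrrrrwwwwwwwwwwwwwwwwwwwwww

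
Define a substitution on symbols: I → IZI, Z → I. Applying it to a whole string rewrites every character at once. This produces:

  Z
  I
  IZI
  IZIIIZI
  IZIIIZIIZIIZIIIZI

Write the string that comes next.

IZIIIZIIZIIZIIIZIIZIIIZIIZIIIZIIZIIZIIIZI

Replace each of the 17 characters of IZIIIZIIZIIZIIIZI in place — IZI I IZI IZI IZI I IZI IZI I IZI IZI I IZI IZI IZI I IZI — and concatenate.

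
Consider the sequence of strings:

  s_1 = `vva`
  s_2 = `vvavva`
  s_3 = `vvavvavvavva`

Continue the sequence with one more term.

vvavvavvavvavvavvavvavva

Each string is two copies of the previous one concatenated.
So the next term is two copies of vvavvavvavva.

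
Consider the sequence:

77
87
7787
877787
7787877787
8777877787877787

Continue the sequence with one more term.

From term 3 onward, concatenate the second-to-last term with the last: 77·87 = 7787, 87·7787 = 877787, …
Continuing: 7787877787 · 8777877787877787 gives term 7.

77878777878777877787877787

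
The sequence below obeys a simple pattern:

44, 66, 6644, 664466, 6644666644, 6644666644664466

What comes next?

66446666446644666644666644

Each term (from the third on) is the previous term followed by the one before it: term 3 = 66·44 = 6644.
So term 7 is 6644666644664466·6644666644.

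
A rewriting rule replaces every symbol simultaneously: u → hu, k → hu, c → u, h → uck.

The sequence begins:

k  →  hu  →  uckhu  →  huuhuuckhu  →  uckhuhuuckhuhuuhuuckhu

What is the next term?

huuhuuckhuuckhuhuuhuuckhuuckhuhuuckhuhuuhuuckhu

Replace each of the 22 characters of uckhuhuuckhuhuuhuuckhu in place — hu u hu uck hu uck hu hu u hu uck hu uck hu hu uck hu hu u hu uck hu — and concatenate.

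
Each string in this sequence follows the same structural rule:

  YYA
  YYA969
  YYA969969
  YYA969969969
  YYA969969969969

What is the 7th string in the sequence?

YYA969969969969969969

Each term is the previous one with 969 appended.
From YYA969969969969, 2 further steps: YYA969969969969 → YYA969969969969969 → (answer).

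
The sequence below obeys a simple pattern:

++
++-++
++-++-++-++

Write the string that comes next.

Every step duplicates the string with '-' between the halves.
One more doubling of ++-++-++-++ gives the answer.

++-++-++-++-++-++-++-++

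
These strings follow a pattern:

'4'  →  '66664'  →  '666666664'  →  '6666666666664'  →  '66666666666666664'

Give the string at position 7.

Each term is the previous one with 6666 prepended.
From 66666666666666664, 2 further steps: 66666666666666664 → 666666666666666666664 → (answer).

6666666666666666666666664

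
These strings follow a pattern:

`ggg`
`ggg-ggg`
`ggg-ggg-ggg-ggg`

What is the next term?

s(k+1) = s(k)·-·s(k) — each term doubles the last with '-' between the halves.
One more doubling of ggg-ggg-ggg-ggg gives the answer.

ggg-ggg-ggg-ggg-ggg-ggg-ggg-ggg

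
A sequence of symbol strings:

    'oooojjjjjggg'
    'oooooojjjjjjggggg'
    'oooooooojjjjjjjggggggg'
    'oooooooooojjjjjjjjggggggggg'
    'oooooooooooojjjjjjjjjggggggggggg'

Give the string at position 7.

The n-th term is 2n o's then n+3 j's then 2n-1 g's, where the shown terms are n = 2, 3, 4, 5, 6.
At n = 8 the blocks have lengths 16, 11, 15.

oooooooooooooooojjjjjjjjjjjggggggggggggggg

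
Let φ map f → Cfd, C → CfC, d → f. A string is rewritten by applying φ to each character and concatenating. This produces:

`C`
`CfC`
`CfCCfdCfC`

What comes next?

CfCCfdCfCCfCCfdfCfCCfdCfC

Apply φ to CfCCfdCfC symbol by symbol: C→CfC, f→Cfd, C→CfC, C→CfC, f→Cfd, d→f, C→CfC, f→Cfd, C→CfC; joined: CfC Cfd CfC CfC Cfd f CfC Cfd CfC.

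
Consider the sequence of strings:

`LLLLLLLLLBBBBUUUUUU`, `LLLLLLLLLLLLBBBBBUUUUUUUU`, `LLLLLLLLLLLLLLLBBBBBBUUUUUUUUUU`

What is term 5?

Term n consists of 3n L's, followed by n+1 B's, followed by 2n U's, where the shown terms are n = 3, 4, 5.
At n = 7 the blocks have lengths 21, 8, 14.

LLLLLLLLLLLLLLLLLLLLLBBBBBBBBUUUUUUUUUUUUUU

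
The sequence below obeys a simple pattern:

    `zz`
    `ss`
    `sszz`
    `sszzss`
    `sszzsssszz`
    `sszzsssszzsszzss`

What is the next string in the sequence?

sszzsssszzsszzsssszzsssszz

This is a Fibonacci-style word recurrence s(k) = s(k−1)·s(k−2): e.g. ss·zz = sszz.
So term 7 is sszzsssszzsszzss·sszzsssszz.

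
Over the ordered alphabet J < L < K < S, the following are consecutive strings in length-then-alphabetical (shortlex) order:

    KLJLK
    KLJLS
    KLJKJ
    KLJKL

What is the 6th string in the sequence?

KLJKS

Advancing 2 positions from KLJKL through KLJKL → KLJKK reaches term 6.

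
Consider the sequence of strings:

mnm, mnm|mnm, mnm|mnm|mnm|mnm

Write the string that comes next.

Every step duplicates the string with '|' between the halves.
Doubling mnm|mnm|mnm|mnm with '|' between the halves:

mnm|mnm|mnm|mnm|mnm|mnm|mnm|mnm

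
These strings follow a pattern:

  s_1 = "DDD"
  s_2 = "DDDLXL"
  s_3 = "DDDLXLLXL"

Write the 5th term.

DDDLXLLXLLXLLXL

Each term is the previous one with LXL appended.
From DDDLXLLXL, 2 further steps: DDDLXLLXL → DDDLXLLXLLXL → (answer).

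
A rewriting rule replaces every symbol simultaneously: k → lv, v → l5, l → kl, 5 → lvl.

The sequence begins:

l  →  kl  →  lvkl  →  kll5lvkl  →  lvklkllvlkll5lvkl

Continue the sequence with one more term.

kll5lvkllvklkll5kllvklkllvlkll5lvkl

Applying the rule to each of the 17 symbols of lvklkllvlkll5lvkl gives the pieces kl l5 lv kl lv kl kl l5 kl lv kl kl lvl kl l5 lv kl, which concatenate to the answer.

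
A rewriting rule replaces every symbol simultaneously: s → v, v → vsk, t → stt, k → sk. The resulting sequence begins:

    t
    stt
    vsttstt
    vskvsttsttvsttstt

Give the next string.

φ(vskvsttsttvsttstt) expands symbol-by-symbol to vsk v sk vsk v stt stt v stt stt vsk v stt stt v stt stt; joining the 17 pieces gives the next term.

vskvskvskvsttsttvsttsttvskvsttsttvsttstt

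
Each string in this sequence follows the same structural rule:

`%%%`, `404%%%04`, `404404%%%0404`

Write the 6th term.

404404404404404%%%0404040404

Each term wraps the previous one in 404 on the left and 04 on the right.
From 404404%%%0404, 3 further steps: 404404%%%0404 → 404404404%%%040404 → 404404404404%%%04040404 → (answer).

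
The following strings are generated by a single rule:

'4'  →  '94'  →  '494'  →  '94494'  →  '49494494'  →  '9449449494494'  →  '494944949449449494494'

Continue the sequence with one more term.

From term 3 onward, concatenate the second-to-last term with the last: 4·94 = 494, 94·494 = 94494, …
So term 8 is 9449449494494·494944949449449494494.

9449449494494494944949449449494494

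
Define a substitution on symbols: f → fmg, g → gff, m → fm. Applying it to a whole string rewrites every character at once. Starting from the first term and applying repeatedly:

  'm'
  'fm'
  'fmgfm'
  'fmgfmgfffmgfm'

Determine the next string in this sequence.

Rewriting the 13 symbols of fmgfmgfffmgfm one by one yields fmg fm gff fmg fm gff fmg fmg fmg fm gff fmg fm; concatenated:

fmgfmgfffmgfmgfffmgfmgfmgfmgfffmgfm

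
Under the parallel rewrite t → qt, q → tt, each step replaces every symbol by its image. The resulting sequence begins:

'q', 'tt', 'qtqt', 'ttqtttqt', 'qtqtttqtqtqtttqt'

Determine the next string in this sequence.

Rewriting the 16 symbols of qtqtttqtqtqtttqt one by one yields tt qt tt qt qt qt tt qt tt qt tt qt qt qt tt qt; concatenated:

ttqtttqtqtqtttqtttqtttqtqtqtttqt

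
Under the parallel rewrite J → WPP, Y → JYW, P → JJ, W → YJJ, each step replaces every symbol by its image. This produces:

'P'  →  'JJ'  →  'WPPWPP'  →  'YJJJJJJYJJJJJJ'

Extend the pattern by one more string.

JYWWPPWPPWPPWPPWPPWPPJYWWPPWPPWPPWPPWPPWPP

Applying the rule to each of the 14 symbols of YJJJJJJYJJJJJJ gives the pieces JYW WPP WPP WPP WPP WPP WPP JYW WPP WPP WPP WPP WPP WPP, which concatenate to the answer.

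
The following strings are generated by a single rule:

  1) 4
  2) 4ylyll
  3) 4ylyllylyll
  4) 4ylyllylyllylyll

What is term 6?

4ylyllylyllylyllylyllylyll

Each term is the previous one with ylyll appended.
From 4ylyllylyllylyll, 2 further steps: 4ylyllylyllylyll → 4ylyllylyllylyllylyll → (answer).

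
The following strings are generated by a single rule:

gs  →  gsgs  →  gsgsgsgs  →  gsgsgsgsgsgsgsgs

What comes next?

Each string is two copies of the previous one concatenated.
One more doubling of gsgsgsgsgsgsgsgs gives the answer.

gsgsgsgsgsgsgsgsgsgsgsgsgsgsgsgs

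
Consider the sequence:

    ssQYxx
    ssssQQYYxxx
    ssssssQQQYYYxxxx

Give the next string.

Each string has the form s^{2n} Q^{n} Y^{n} x^{n+1} (n = 1, 2, …).
Setting n = 4 gives 8, 4, 4, 5 characters in each block.

ssssssssQQQQYYYYxxxxx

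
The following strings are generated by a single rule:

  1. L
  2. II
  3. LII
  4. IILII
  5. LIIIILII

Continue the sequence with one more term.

From term 3 onward, concatenate the second-to-last term with the last: L·II = LII, II·LII = IILII, …
The next term joins IILII and LIIIILII.

IILIILIIIILII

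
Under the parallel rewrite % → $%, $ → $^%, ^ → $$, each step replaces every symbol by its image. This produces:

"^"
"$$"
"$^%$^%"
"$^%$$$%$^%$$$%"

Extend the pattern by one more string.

Replace each of the 14 characters of $^%$$$%$^%$$$% in place — $^% $$ $% $^% $^% $^% $% $^% $$ $% $^% $^% $^% $% — and concatenate.

$^%$$$%$^%$^%$^%$%$^%$$$%$^%$^%$^%$%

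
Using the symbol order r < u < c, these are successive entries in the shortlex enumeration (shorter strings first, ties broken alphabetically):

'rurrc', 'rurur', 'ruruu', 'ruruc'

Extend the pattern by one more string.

The successor of ruruc increments the rightmost position that isn't already c and resets every position after it to r.

rurcr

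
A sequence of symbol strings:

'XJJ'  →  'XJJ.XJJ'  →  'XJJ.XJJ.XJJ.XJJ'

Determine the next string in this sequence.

Every step duplicates the string with '.' between the halves.
So the next term is two copies of XJJ.XJJ.XJJ.XJJ with '.' between the halves.

XJJ.XJJ.XJJ.XJJ.XJJ.XJJ.XJJ.XJJ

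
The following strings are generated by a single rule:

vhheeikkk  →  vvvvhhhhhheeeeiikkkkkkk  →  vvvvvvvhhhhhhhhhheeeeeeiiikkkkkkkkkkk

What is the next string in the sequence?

Reading off run lengths: v runs 1, 4, 7; h runs 2, 6, 10; e runs 2, 4, 6; i runs 1, 2, 3; k runs 3, 7, 11 — each is linear in n (n = 1, 2, …).
At n = 4 the blocks have lengths 10, 14, 8, 4, 15.

vvvvvvvvvvhhhhhhhhhhhhhheeeeeeeeiiiikkkkkkkkkkkkkkk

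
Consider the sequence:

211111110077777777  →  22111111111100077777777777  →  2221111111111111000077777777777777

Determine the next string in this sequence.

Term n consists of n-1 2's, followed by 3n+1 1's, followed by n 0's, followed by 3n+2 7's, where the shown terms are n = 2, 3, 4.
At n = 5 the blocks have lengths 4, 16, 5, 17.

222211111111111111110000077777777777777777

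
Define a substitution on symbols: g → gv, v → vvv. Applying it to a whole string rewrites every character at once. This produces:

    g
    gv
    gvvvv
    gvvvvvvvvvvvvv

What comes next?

Replace each of the 14 characters of gvvvvvvvvvvvvv in place — gv vvv vvv vvv vvv vvv vvv vvv vvv vvv vvv vvv vvv vvv — and concatenate.

gvvvvvvvvvvvvvvvvvvvvvvvvvvvvvvvvvvvvvvvv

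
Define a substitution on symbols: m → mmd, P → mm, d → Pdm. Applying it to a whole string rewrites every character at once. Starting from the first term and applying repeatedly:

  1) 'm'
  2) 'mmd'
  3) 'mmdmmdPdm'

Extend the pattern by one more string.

Rewriting each symbol of mmdmmdPdm: m→mmd, m→mmd, d→Pdm, m→mmd, m→mmd, d→Pdm, P→mm, d→Pdm, m→mmd, which concatenates to mmd mmd Pdm mmd mmd Pdm mm Pdm mmd.

mmdmmdPdmmmdmmdPdmmmPdmmmd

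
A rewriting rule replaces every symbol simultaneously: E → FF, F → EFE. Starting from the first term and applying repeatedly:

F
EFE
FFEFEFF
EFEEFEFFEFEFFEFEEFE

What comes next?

Rewriting the 19 symbols of EFEEFEFFEFEFFEFEEFE one by one yields FF EFE FF FF EFE FF EFE EFE FF EFE FF EFE EFE FF EFE FF FF EFE FF; concatenated:

FFEFEFFFFEFEFFEFEEFEFFEFEFFEFEEFEFFEFEFFFFEFEFF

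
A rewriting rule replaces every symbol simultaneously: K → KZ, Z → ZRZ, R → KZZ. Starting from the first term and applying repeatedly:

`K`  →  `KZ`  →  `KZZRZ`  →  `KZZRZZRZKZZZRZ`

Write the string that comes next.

Applying the rule to each of the 14 symbols of KZZRZZRZKZZZRZ gives the pieces KZ ZRZ ZRZ KZZ ZRZ ZRZ KZZ ZRZ KZ ZRZ ZRZ ZRZ KZZ ZRZ, which concatenate to the answer.

KZZRZZRZKZZZRZZRZKZZZRZKZZRZZRZZRZKZZZRZ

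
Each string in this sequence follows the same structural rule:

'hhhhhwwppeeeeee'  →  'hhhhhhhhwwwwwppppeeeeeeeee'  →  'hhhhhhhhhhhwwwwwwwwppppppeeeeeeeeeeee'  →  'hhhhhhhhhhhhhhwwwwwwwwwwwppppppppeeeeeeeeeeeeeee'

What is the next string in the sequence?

Term n consists of 3n+2 h's, followed by 3n-1 w's, followed by 2n p's, followed by 3n+3 e's (n = 1, 2, …).
For the next term, n = 5, so the run lengths are 17, 14, 10, 18.

hhhhhhhhhhhhhhhhhwwwwwwwwwwwwwwppppppppppeeeeeeeeeeeeeeeeee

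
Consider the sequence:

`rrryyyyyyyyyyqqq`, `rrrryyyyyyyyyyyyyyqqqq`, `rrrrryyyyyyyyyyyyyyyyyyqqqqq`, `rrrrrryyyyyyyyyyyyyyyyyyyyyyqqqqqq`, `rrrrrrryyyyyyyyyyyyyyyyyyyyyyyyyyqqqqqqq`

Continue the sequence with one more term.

The n-th term is n+1 r's then 4n+2 y's then n+1 q's, where the shown terms are n = 2, 3, 4, 5, 6.
At n = 7 the blocks have lengths 8, 30, 8.

rrrrrrrryyyyyyyyyyyyyyyyyyyyyyyyyyyyyyqqqqqqqq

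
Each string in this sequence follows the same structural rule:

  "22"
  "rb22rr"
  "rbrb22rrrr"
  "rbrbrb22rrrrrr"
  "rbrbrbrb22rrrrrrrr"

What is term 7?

Each term wraps the previous one in rb on the left and rr on the right.
From rbrbrbrb22rrrrrrrr, 2 further steps: rbrbrbrb22rrrrrrrr → rbrbrbrbrb22rrrrrrrrrr → (answer).

rbrbrbrbrbrb22rrrrrrrrrrrr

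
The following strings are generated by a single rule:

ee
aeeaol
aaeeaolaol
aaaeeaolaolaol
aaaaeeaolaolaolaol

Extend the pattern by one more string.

Each term wraps the previous one in a on the left and aol on the right.
Applying this once more to aaaaeeaolaolaolaol:

aaaaaeeaolaolaolaolaol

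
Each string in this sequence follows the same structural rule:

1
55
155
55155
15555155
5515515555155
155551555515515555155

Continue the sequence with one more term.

5515515555155155551555515515555155

This is a Fibonacci-style word recurrence s(k) = s(k−2)·s(k−1): e.g. 1·55 = 155.
So term 8 is 5515515555155·155551555515515555155.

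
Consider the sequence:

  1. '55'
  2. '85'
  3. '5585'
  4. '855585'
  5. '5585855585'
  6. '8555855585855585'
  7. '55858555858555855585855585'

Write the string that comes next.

855585558585558555858555858555855585855585

This is a Fibonacci-style word recurrence s(k) = s(k−2)·s(k−1): e.g. 55·85 = 5585.
The next term joins 8555855585855585 and 55858555858555855585855585.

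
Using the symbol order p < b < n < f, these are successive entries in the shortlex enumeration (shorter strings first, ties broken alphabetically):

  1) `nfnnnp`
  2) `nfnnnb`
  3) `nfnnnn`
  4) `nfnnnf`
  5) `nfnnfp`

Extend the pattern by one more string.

nfnnfb

Treat nfnnfp as a base-4 numeral over the given alphabet and add one, carrying through any trailing f's.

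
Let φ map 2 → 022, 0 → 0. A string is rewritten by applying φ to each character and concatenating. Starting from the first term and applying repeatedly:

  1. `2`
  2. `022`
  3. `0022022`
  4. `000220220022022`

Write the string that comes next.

Replace each of the 15 characters of 000220220022022 in place — 0 0 0 022 022 0 022 022 0 0 022 022 0 022 022 — and concatenate.

0000220220022022000220220022022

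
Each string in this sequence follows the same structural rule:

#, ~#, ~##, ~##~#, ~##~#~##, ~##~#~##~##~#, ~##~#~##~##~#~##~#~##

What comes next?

~##~#~##~##~#~##~#~##~##~#~##~##~#

This is a Fibonacci-style word recurrence s(k) = s(k−1)·s(k−2): e.g. ~#·# = ~##.
The next term joins ~##~#~##~##~#~##~#~## and ~##~#~##~##~#.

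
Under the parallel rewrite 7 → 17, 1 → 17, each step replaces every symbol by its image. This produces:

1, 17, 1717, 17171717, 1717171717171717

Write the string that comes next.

17171717171717171717171717171717

Replace each of the 16 characters of 1717171717171717 in place — 17 17 17 17 17 17 17 17 17 17 17 17 17 17 17 17 — and concatenate.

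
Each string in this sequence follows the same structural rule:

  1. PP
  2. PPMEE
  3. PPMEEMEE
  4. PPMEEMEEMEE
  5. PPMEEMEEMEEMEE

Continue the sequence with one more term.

The strings grow by a fixed suffix MEE each time.
So the next term is PPMEEMEEMEEMEE·MEE.

PPMEEMEEMEEMEEMEE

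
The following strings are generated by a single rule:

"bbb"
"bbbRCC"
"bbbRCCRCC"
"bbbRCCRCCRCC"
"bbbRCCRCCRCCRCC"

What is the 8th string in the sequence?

The strings grow by a fixed suffix RCC each time.
From bbbRCCRCCRCCRCC, 3 further steps: bbbRCCRCCRCCRCC → bbbRCCRCCRCCRCCRCC → bbbRCCRCCRCCRCCRCCRCC → (answer).

bbbRCCRCCRCCRCCRCCRCCRCC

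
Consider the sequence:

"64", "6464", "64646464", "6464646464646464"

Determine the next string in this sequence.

Each string is two copies of the previous one concatenated.
Doubling 6464646464646464:

64646464646464646464646464646464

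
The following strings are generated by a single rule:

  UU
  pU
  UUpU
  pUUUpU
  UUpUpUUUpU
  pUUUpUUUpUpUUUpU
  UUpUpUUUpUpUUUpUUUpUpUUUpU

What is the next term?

pUUUpUUUpUpUUUpUUUpUpUUUpUpUUUpUUUpUpUUUpU

From term 3 onward, concatenate the second-to-last term with the last: UU·pU = UUpU, pU·UUpU = pUUUpU, …
The next term joins pUUUpUUUpUpUUUpU and UUpUpUUUpUpUUUpUUUpUpUUUpU.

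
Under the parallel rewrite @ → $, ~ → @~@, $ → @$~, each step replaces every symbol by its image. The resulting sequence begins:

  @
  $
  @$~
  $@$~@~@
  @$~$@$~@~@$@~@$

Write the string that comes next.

$@$~@~@@$~$@$~@~@$@~@$@$~$@~@$@$~

Replace each of the 15 characters of @$~$@$~@~@$@~@$ in place — $ @$~ @~@ @$~ $ @$~ @~@ $ @~@ $ @$~ $ @~@ $ @$~ — and concatenate.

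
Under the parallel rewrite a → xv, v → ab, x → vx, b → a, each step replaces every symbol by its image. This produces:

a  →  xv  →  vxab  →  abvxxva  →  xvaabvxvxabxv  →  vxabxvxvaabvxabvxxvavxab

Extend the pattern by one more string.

abvxxvavxabvxabxvxvaabvxxvaabvxvxabxvabvxxva

Applying the rule to each of the 24 symbols of vxabxvxvaabvxabvxxvavxab gives the pieces ab vx xv a vx ab vx ab xv xv a ab vx xv a ab vx vx ab xv ab vx xv a, which concatenate to the answer.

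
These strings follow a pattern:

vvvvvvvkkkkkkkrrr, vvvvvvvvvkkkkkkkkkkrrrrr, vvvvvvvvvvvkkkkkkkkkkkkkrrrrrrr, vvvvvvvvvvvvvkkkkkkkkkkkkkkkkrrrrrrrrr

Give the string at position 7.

vvvvvvvvvvvvvvvvvvvkkkkkkkkkkkkkkkkkkkkkkkkkrrrrrrrrrrrrrrr

Each string has the form v^{2n+3} k^{3n+1} r^{2n-1}, where the shown terms are n = 2, 3, 4, 5.
At n = 8 the blocks have lengths 19, 25, 15.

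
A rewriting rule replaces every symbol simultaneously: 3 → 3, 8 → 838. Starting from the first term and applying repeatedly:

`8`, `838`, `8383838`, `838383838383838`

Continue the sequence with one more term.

8383838383838383838383838383838

Replace each of the 15 characters of 838383838383838 in place — 838 3 838 3 838 3 838 3 838 3 838 3 838 3 838 — and concatenate.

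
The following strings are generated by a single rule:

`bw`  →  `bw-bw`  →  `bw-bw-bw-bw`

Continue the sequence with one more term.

Every step duplicates the string with '-' between the halves.
Doubling bw-bw-bw-bw with '-' between the halves:

bw-bw-bw-bw-bw-bw-bw-bw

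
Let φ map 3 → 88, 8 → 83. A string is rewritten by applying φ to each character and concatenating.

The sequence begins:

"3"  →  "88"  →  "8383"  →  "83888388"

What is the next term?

Expanding 83888388: 8→83, 3→88, 8→83, 8→83, 8→83, 3→88, 8→83, 8→83. Concatenated: 83 88 83 83 83 88 83 83.

8388838383888383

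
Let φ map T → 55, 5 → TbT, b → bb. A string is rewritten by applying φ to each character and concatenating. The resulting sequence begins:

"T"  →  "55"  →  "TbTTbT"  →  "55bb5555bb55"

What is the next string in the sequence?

TbTTbTbbbbTbTTbTTbTTbTbbbbTbTTbT

Rewriting each symbol of 55bb5555bb55: 5→TbT, 5→TbT, b→bb, b→bb, 5→TbT, 5→TbT, 5→TbT, 5→TbT, b→bb, b→bb, 5→TbT, 5→TbT, which concatenates to TbT TbT bb bb TbT TbT TbT TbT bb bb TbT TbT.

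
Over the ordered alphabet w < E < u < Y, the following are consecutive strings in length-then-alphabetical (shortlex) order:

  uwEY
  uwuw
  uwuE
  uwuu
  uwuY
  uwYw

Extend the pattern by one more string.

The successor of uwYw increments the rightmost position that isn't already Y and resets every position after it to w.

uwYE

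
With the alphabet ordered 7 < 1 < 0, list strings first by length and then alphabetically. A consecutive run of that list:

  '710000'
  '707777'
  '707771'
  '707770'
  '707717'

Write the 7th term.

707710

Continuing the enumeration 2 steps past 707717: 707717 → 707711 → (answer).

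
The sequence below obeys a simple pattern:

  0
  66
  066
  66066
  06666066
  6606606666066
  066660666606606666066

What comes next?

6606606666066066660666606606666066

Each term (from the third on) is the two preceding terms concatenated in order: term 3 = 0·66 = 066.
The next term joins 6606606666066 and 066660666606606666066.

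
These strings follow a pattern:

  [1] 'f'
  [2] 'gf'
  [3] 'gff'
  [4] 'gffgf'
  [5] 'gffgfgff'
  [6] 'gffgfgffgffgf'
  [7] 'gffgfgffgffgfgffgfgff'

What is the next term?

gffgfgffgffgfgffgfgffgffgfgffgffgf

From term 3 onward, concatenate the last term with the second-to-last: gf·f = gff, gff·gf = gffgf, …
Continuing: gffgfgffgffgfgffgfgff · gffgfgffgffgf gives term 8.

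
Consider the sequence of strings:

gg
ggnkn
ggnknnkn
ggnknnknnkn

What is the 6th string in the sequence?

ggnknnknnknnknnkn

Each term is the previous one with nkn appended.
From ggnknnknnkn, 2 further steps: ggnknnknnkn → ggnknnknnknnkn → (answer).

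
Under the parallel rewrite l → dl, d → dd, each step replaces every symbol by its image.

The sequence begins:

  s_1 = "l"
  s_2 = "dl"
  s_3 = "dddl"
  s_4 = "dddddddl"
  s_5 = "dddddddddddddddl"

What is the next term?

Replace each of the 16 characters of dddddddddddddddl in place — dd dd dd dd dd dd dd dd dd dd dd dd dd dd dd dl — and concatenate.

dddddddddddddddddddddddddddddddl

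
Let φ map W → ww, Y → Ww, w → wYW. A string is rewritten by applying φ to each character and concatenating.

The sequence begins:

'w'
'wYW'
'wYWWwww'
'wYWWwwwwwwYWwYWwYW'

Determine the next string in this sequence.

Rewriting the 18 symbols of wYWWwwwwwwYWwYWwYW one by one yields wYW Ww ww ww wYW wYW wYW wYW wYW wYW Ww ww wYW Ww ww wYW Ww ww; concatenated:

wYWWwwwwwwYWwYWwYWwYWwYWwYWWwwwwYWWwwwwYWWwww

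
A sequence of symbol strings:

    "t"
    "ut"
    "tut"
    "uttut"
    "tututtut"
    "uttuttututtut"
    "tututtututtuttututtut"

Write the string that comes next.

Each term (from the third on) is the two preceding terms concatenated in order: term 3 = t·ut = tut.
Continuing: uttuttututtut · tututtututtuttututtut gives term 8.

uttuttututtuttututtututtuttututtut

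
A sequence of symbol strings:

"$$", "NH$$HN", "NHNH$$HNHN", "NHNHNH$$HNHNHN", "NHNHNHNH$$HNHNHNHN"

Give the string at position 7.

s(k+1) = NH·s(k)·HN, so each term gains NH as a prefix and HN as a suffix.
From NHNHNHNH$$HNHNHNHN, 2 further steps: NHNHNHNH$$HNHNHNHN → NHNHNHNHNH$$HNHNHNHNHN → (answer).

NHNHNHNHNHNH$$HNHNHNHNHNHN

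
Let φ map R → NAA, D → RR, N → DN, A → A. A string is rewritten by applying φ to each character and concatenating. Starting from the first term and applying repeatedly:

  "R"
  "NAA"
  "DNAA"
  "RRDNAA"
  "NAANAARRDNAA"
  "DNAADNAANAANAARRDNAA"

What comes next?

RRDNAARRDNAADNAADNAANAANAARRDNAA

φ(DNAADNAANAANAARRDNAA) expands symbol-by-symbol to RR DN A A RR DN A A DN A A DN A A NAA NAA RR DN A A; joining the 20 pieces gives the next term.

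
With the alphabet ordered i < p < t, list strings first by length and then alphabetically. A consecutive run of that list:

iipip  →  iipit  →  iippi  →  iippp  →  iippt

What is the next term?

Treat iippt as a base-3 numeral over the given alphabet and add one, carrying through any trailing t's.

iipti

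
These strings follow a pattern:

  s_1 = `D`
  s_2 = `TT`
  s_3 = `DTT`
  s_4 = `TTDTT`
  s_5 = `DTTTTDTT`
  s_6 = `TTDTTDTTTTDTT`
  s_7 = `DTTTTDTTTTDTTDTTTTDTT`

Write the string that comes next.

TTDTTDTTTTDTTDTTTTDTTTTDTTDTTTTDTT

Each term (from the third on) is the two preceding terms concatenated in order: term 3 = D·TT = DTT.
The next term joins TTDTTDTTTTDTT and DTTTTDTTTTDTTDTTTTDTT.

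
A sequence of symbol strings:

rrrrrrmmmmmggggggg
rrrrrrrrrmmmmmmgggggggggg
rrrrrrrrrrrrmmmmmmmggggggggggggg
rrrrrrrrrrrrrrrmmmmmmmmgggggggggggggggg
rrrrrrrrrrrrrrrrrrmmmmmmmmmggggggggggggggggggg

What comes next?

rrrrrrrrrrrrrrrrrrrrrmmmmmmmmmmgggggggggggggggggggggg

The n-th term is 3n r's then n+3 m's then 3n+1 g's, where the shown terms are n = 2, 3, 4, 5, 6.
For the next term, n = 7, so the run lengths are 21, 10, 22.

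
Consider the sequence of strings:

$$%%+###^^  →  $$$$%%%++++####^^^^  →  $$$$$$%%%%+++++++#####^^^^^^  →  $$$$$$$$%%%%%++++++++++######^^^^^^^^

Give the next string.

Reading off run lengths: $ runs 2, 4, 6, 8; % runs 2, 3, 4, 5; + runs 1, 4, 7, 10; # runs 3, 4, 5, 6; ^ runs 2, 4, 6, 8 — each is linear in n (n = 1, 2, …).
At n = 5 the blocks have lengths 10, 6, 13, 7, 10.

$$$$$$$$$$%%%%%%+++++++++++++#######^^^^^^^^^^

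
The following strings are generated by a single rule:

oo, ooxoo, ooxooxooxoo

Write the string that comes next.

s(k+1) = s(k)·x·s(k) — each term doubles the last with 'x' between the halves.
Doubling ooxooxooxoo with 'x' between the halves:

ooxooxooxooxooxooxooxoo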